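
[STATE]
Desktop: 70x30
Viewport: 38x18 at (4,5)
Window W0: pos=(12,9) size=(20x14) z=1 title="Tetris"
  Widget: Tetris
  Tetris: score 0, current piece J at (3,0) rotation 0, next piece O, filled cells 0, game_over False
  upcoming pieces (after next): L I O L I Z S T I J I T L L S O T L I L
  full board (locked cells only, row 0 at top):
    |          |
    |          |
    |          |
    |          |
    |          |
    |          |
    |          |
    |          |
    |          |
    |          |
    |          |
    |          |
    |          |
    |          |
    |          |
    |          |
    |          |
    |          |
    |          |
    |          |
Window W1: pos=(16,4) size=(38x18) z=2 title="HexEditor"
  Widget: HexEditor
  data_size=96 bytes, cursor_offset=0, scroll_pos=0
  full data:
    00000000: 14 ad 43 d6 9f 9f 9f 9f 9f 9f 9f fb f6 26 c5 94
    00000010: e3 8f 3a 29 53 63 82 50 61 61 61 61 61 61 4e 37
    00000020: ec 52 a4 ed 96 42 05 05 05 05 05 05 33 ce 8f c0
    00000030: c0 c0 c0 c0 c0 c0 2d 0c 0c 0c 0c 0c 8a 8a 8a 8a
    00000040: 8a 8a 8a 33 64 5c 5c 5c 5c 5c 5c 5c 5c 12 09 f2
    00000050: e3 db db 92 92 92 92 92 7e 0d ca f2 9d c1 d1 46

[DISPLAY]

            ┃ HexEditor               
            ┠─────────────────────────
            ┃00000000  14 ad 43 d6 9f 
            ┃00000010  e3 8f 3a 29 53 
        ┏━━━┃00000020  ec 52 a4 ed 96 
        ┃ Te┃00000030  c0 c0 c0 c0 c0 
        ┠───┃00000040  8a 8a 8a 33 64 
        ┃   ┃00000050  e3 db db 92 92 
        ┃   ┃                         
        ┃   ┃                         
        ┃   ┃                         
        ┃   ┃                         
        ┃   ┃                         
        ┃   ┃                         
        ┃   ┃                         
        ┃   ┃                         
        ┃   ┗━━━━━━━━━━━━━━━━━━━━━━━━━
        ┗━━━━━━━━━━━━━━━━━━┛          


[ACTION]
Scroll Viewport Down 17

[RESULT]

        ┃   ┃00000050  e3 db db 92 92 
        ┃   ┃                         
        ┃   ┃                         
        ┃   ┃                         
        ┃   ┃                         
        ┃   ┃                         
        ┃   ┃                         
        ┃   ┃                         
        ┃   ┃                         
        ┃   ┗━━━━━━━━━━━━━━━━━━━━━━━━━
        ┗━━━━━━━━━━━━━━━━━━┛          
                                      
                                      
                                      
                                      
                                      
                                      
                                      


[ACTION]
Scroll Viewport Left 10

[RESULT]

            ┃   ┃00000050  e3 db db 92
            ┃   ┃                     
            ┃   ┃                     
            ┃   ┃                     
            ┃   ┃                     
            ┃   ┃                     
            ┃   ┃                     
            ┃   ┃                     
            ┃   ┃                     
            ┃   ┗━━━━━━━━━━━━━━━━━━━━━
            ┗━━━━━━━━━━━━━━━━━━┛      
                                      
                                      
                                      
                                      
                                      
                                      
                                      


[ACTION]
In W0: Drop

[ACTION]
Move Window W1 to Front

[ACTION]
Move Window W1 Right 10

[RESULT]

            ┃             ┃00000050  e
            ┃             ┃           
            ┃             ┃           
            ┃             ┃           
            ┃             ┃           
            ┃             ┃           
            ┃             ┃           
            ┃             ┃           
            ┃             ┃           
            ┃             ┗━━━━━━━━━━━
            ┗━━━━━━━━━━━━━━━━━━┛      
                                      
                                      
                                      
                                      
                                      
                                      
                                      


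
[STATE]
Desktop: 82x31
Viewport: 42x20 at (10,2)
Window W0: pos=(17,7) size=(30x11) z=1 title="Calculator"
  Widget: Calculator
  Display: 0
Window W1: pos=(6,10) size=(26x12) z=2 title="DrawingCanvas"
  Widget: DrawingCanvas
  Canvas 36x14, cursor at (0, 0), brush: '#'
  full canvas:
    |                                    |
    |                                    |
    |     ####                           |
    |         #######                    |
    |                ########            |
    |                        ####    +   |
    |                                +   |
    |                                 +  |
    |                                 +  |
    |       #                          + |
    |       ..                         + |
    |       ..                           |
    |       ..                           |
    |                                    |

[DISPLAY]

                                          
                                          
                                          
                                          
                                          
       ┏━━━━━━━━━━━━━━━━━━━━━━━━━━━━┓     
       ┃ Calculator                 ┃     
       ┠────────────────────────────┨     
━━━━━━━━━━━━━━━━━━━━━┓             0┃     
awingCanvas          ┃──┐           ┃     
─────────────────────┨÷ │           ┃     
                     ┃──┤           ┃     
                     ┃× │           ┃     
  ####               ┃──┤           ┃     
      #######        ┃- │           ┃     
             ########┃━━━━━━━━━━━━━━┛     
                     ┃                    
                     ┃                    
                     ┃                    
━━━━━━━━━━━━━━━━━━━━━┛                    


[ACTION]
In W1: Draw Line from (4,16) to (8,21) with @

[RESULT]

                                          
                                          
                                          
                                          
                                          
       ┏━━━━━━━━━━━━━━━━━━━━━━━━━━━━┓     
       ┃ Calculator                 ┃     
       ┠────────────────────────────┨     
━━━━━━━━━━━━━━━━━━━━━┓             0┃     
awingCanvas          ┃──┐           ┃     
─────────────────────┨÷ │           ┃     
                     ┃──┤           ┃     
                     ┃× │           ┃     
  ####               ┃──┤           ┃     
      #######        ┃- │           ┃     
             @#######┃━━━━━━━━━━━━━━┛     
              @      ┃                    
               @@    ┃                    
                 @   ┃                    
━━━━━━━━━━━━━━━━━━━━━┛                    


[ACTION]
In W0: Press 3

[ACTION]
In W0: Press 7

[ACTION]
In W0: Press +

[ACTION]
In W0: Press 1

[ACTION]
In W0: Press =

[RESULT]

                                          
                                          
                                          
                                          
                                          
       ┏━━━━━━━━━━━━━━━━━━━━━━━━━━━━┓     
       ┃ Calculator                 ┃     
       ┠────────────────────────────┨     
━━━━━━━━━━━━━━━━━━━━━┓            38┃     
awingCanvas          ┃──┐           ┃     
─────────────────────┨÷ │           ┃     
                     ┃──┤           ┃     
                     ┃× │           ┃     
  ####               ┃──┤           ┃     
      #######        ┃- │           ┃     
             @#######┃━━━━━━━━━━━━━━┛     
              @      ┃                    
               @@    ┃                    
                 @   ┃                    
━━━━━━━━━━━━━━━━━━━━━┛                    


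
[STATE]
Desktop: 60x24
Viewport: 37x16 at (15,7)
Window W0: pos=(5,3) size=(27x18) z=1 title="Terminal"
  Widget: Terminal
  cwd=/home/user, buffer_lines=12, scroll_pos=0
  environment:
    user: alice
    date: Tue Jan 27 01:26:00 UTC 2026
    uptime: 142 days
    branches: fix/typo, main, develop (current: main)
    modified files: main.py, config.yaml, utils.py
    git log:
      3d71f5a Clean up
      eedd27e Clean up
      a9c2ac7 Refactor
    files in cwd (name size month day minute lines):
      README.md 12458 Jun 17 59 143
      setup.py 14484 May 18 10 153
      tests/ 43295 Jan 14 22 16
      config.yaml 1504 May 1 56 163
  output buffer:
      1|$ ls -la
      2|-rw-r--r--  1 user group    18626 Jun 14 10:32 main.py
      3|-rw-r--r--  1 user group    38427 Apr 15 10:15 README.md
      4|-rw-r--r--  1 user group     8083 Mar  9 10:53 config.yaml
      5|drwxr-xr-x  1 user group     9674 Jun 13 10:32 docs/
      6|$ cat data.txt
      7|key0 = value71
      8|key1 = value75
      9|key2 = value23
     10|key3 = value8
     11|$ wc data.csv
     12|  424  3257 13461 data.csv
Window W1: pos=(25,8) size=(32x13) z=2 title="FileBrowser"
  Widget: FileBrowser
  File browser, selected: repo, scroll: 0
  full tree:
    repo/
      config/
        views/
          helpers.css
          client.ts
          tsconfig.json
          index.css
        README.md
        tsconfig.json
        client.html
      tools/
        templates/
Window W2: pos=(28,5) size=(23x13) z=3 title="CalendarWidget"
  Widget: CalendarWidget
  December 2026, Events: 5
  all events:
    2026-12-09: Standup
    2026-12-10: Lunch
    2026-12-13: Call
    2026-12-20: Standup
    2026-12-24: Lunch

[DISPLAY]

-  1 user gro┠─────────────────────┨ 
-  1 user ┏━━┃    December 2026    ┃━
-  1 user ┃ F┃Mo Tu We Th Fr Sa Su ┃ 
x  1 user ┠──┃    1  2  3  4  5  6 ┃─
a.txt     ┃> ┃ 7  8  9* 10* 11 12 1┃ 
lue71     ┃  ┃14 15 16 17 18 19 20*┃ 
lue75     ┃  ┃21 22 23 24* 25 26 27┃ 
lue23     ┃  ┃28 29 30 31          ┃ 
lue8      ┃  ┃                     ┃ 
.csv      ┃  ┃                     ┃ 
57 13461 d┃  ┗━━━━━━━━━━━━━━━━━━━━━┛ 
          ┃                          
          ┃                          
━━━━━━━━━━┗━━━━━━━━━━━━━━━━━━━━━━━━━━
                                     
                                     


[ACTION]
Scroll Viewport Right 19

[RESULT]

r gro┠─────────────────────┨         
r ┏━━┃    December 2026    ┃━━━━━┓   
r ┃ F┃Mo Tu We Th Fr Sa Su ┃     ┃   
r ┠──┃    1  2  3  4  5  6 ┃─────┨   
  ┃> ┃ 7  8  9* 10* 11 12 1┃     ┃   
  ┃  ┃14 15 16 17 18 19 20*┃     ┃   
  ┃  ┃21 22 23 24* 25 26 27┃     ┃   
  ┃  ┃28 29 30 31          ┃     ┃   
  ┃  ┃                     ┃     ┃   
  ┃  ┃                     ┃     ┃   
 d┃  ┗━━━━━━━━━━━━━━━━━━━━━┛     ┃   
  ┃                              ┃   
  ┃                              ┃   
━━┗━━━━━━━━━━━━━━━━━━━━━━━━━━━━━━┛   
                                     
                                     


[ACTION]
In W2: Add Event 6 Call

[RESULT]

r gro┠─────────────────────┨         
r ┏━━┃    December 2026    ┃━━━━━┓   
r ┃ F┃Mo Tu We Th Fr Sa Su ┃     ┃   
r ┠──┃    1  2  3  4  5  6*┃─────┨   
  ┃> ┃ 7  8  9* 10* 11 12 1┃     ┃   
  ┃  ┃14 15 16 17 18 19 20*┃     ┃   
  ┃  ┃21 22 23 24* 25 26 27┃     ┃   
  ┃  ┃28 29 30 31          ┃     ┃   
  ┃  ┃                     ┃     ┃   
  ┃  ┃                     ┃     ┃   
 d┃  ┗━━━━━━━━━━━━━━━━━━━━━┛     ┃   
  ┃                              ┃   
  ┃                              ┃   
━━┗━━━━━━━━━━━━━━━━━━━━━━━━━━━━━━┛   
                                     
                                     


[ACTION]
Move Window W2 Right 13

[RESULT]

r group ┃     ┠─────────────────────┨
r ┏━━━━━━━━━━━┃    December 2026    ┃
r ┃ FileBrowse┃Mo Tu We Th Fr Sa Su ┃
r ┠───────────┃    1  2  3  4  5  6*┃
  ┃> [-] repo/┃ 7  8  9* 10* 11 12 1┃
  ┃    [+] con┃14 15 16 17 18 19 20*┃
  ┃    [+] too┃21 22 23 24* 25 26 27┃
  ┃           ┃28 29 30 31          ┃
  ┃           ┃                     ┃
  ┃           ┃                     ┃
 d┃           ┗━━━━━━━━━━━━━━━━━━━━━┛
  ┃                              ┃   
  ┃                              ┃   
━━┗━━━━━━━━━━━━━━━━━━━━━━━━━━━━━━┛   
                                     
                                     


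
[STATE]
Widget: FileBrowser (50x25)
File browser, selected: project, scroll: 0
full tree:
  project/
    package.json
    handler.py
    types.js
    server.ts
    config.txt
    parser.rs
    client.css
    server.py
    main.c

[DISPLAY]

> [-] project/                                    
    package.json                                  
    handler.py                                    
    types.js                                      
    server.ts                                     
    config.txt                                    
    parser.rs                                     
    client.css                                    
    server.py                                     
    main.c                                        
                                                  
                                                  
                                                  
                                                  
                                                  
                                                  
                                                  
                                                  
                                                  
                                                  
                                                  
                                                  
                                                  
                                                  
                                                  


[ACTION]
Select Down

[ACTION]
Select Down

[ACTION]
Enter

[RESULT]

  [-] project/                                    
    package.json                                  
  > handler.py                                    
    types.js                                      
    server.ts                                     
    config.txt                                    
    parser.rs                                     
    client.css                                    
    server.py                                     
    main.c                                        
                                                  
                                                  
                                                  
                                                  
                                                  
                                                  
                                                  
                                                  
                                                  
                                                  
                                                  
                                                  
                                                  
                                                  
                                                  


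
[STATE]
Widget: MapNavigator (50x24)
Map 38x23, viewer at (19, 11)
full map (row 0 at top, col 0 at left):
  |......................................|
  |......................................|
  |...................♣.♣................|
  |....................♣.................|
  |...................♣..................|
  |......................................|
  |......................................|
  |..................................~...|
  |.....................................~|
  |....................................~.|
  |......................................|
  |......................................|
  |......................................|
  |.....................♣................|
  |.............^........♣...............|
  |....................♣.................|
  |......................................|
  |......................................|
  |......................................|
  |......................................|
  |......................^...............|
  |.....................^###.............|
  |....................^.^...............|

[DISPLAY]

                                                  
      ......................................      
      ......................................      
      ...................♣.♣................      
      ....................♣.................      
      ...................♣..................      
      ......................................      
      ......................................      
      ..................................~...      
      .....................................~      
      ....................................~.      
      ......................................      
      ...................@..................      
      ......................................      
      .....................♣................      
      .............^........♣...............      
      ....................♣.................      
      ......................................      
      ......................................      
      ......................................      
      ......................................      
      ......................^...............      
      .....................^###.............      
      ....................^.^...............      


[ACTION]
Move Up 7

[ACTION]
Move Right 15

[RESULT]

                                                  
                                                  
                                                  
                                                  
                                                  
                                                  
                                                  
                                                  
.............................                     
.............................                     
..........♣.♣................                     
...........♣.................                     
..........♣..............@...                     
.............................                     
.............................                     
.........................~...                     
............................~                     
...........................~.                     
.............................                     
.............................                     
.............................                     
............♣................                     
....^........♣...............                     
...........♣.................                     


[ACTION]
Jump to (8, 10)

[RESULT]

                                                  
                                                  
                 .................................
                 .................................
                 ...................♣.♣...........
                 ....................♣............
                 ...................♣.............
                 .................................
                 .................................
                 .................................
                 .................................
                 .................................
                 ........@........................
                 .................................
                 .................................
                 .....................♣...........
                 .............^........♣..........
                 ....................♣............
                 .................................
                 .................................
                 .................................
                 .................................
                 ......................^..........
                 .....................^###........


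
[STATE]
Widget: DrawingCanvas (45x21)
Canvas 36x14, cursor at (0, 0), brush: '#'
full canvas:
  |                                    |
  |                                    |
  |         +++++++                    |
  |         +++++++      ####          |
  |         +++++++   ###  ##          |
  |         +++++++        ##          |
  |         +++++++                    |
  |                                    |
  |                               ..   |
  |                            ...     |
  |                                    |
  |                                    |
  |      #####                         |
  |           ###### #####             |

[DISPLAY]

+                                            
                                             
         +++++++                             
         +++++++      ####                   
         +++++++   ###  ##                   
         +++++++        ##                   
         +++++++                             
                                             
                               ..            
                            ...              
                                             
                                             
      #####                                  
           ###### #####                      
                                             
                                             
                                             
                                             
                                             
                                             
                                             


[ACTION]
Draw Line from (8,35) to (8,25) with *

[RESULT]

+                                            
                                             
         +++++++                             
         +++++++      ####                   
         +++++++   ###  ##                   
         +++++++        ##                   
         +++++++                             
                                             
                         ***********         
                            ...              
                                             
                                             
      #####                                  
           ###### #####                      
                                             
                                             
                                             
                                             
                                             
                                             
                                             


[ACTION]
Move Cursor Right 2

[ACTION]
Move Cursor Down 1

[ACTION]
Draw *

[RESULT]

                                             
  *                                          
         +++++++                             
         +++++++      ####                   
         +++++++   ###  ##                   
         +++++++        ##                   
         +++++++                             
                                             
                         ***********         
                            ...              
                                             
                                             
      #####                                  
           ###### #####                      
                                             
                                             
                                             
                                             
                                             
                                             
                                             


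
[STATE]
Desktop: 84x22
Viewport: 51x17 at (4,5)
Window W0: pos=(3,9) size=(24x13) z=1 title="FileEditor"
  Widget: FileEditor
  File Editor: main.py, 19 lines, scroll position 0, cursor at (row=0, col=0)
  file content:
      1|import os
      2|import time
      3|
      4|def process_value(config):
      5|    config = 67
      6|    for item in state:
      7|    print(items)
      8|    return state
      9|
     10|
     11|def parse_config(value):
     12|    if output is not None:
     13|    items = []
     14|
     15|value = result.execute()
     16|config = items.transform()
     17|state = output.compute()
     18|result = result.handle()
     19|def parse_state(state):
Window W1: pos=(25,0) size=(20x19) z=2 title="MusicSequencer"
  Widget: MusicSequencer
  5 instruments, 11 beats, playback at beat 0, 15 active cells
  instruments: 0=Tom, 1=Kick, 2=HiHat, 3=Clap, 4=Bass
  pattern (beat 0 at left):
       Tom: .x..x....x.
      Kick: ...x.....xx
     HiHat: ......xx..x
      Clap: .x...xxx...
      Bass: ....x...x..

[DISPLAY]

                     ┃  Kick···█·····██ ┃          
                     ┃ HiHat······██··█ ┃          
                     ┃  Clap·█···███··· ┃          
                     ┃  Bass····█···█·· ┃          
━━━━━━━━━━━━━━━━━━━━━┃                  ┃          
 FileEditor          ┃                  ┃          
─────────────────────┃                  ┃          
█mport os            ┃                  ┃          
import time          ┃                  ┃          
                     ┃                  ┃          
def process_value(con┃                  ┃          
    config = 67      ┃                  ┃          
    for item in state┃                  ┃          
    print(items)     ┗━━━━━━━━━━━━━━━━━━┛          
    return state     ░┃                            
                     ▼┃                            
━━━━━━━━━━━━━━━━━━━━━━┛                            


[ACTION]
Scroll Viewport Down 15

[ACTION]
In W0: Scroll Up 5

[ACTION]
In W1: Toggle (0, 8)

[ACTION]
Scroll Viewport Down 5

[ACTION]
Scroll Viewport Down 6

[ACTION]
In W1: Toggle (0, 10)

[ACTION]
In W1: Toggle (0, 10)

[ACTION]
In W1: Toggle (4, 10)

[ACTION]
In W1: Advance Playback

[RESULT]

                     ┃  Kick···█·····██ ┃          
                     ┃ HiHat······██··█ ┃          
                     ┃  Clap·█···███··· ┃          
                     ┃  Bass····█···█·█ ┃          
━━━━━━━━━━━━━━━━━━━━━┃                  ┃          
 FileEditor          ┃                  ┃          
─────────────────────┃                  ┃          
█mport os            ┃                  ┃          
import time          ┃                  ┃          
                     ┃                  ┃          
def process_value(con┃                  ┃          
    config = 67      ┃                  ┃          
    for item in state┃                  ┃          
    print(items)     ┗━━━━━━━━━━━━━━━━━━┛          
    return state     ░┃                            
                     ▼┃                            
━━━━━━━━━━━━━━━━━━━━━━┛                            


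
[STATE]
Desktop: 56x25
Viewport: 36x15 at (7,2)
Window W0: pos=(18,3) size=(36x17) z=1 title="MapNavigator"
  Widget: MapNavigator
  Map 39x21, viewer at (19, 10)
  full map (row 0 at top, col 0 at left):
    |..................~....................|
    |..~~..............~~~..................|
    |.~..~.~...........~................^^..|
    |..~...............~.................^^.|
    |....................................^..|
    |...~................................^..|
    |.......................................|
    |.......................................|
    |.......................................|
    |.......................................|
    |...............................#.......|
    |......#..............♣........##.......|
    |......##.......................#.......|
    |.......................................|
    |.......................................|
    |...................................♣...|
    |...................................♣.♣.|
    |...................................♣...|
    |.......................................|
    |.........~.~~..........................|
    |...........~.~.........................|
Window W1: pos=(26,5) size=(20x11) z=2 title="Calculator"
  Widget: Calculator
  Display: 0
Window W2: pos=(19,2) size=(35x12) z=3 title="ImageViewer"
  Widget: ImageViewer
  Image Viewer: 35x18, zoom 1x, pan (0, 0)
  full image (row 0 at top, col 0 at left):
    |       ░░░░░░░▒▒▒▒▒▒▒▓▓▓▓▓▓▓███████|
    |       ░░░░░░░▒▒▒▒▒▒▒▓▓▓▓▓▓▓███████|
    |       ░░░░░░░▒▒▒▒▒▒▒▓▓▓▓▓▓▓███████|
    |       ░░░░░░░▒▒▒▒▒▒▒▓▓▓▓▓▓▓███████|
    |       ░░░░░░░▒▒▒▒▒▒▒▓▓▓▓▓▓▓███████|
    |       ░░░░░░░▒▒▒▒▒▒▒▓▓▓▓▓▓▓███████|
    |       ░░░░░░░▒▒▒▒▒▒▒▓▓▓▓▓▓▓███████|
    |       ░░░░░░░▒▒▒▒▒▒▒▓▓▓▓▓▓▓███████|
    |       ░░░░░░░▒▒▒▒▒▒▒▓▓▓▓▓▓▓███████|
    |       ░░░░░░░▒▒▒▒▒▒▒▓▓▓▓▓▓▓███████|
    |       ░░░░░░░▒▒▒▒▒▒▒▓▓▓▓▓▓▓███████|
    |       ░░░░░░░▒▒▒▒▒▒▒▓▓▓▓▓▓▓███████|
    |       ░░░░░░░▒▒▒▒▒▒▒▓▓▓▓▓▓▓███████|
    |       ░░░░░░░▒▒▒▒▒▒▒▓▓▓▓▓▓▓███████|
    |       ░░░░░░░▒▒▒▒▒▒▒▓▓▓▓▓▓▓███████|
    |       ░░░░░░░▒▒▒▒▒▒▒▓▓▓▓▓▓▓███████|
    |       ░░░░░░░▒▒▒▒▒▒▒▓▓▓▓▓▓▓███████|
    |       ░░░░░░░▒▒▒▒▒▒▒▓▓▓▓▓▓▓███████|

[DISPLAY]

            ┏━━━━━━━━━━━━━━━━━━━━━━━
           ┏┃ ImageViewer           
           ┃┠───────────────────────
           ┠┃       ░░░░░░░▒▒▒▒▒▒▒▓▓
           ┃┃       ░░░░░░░▒▒▒▒▒▒▒▓▓
           ┃┃       ░░░░░░░▒▒▒▒▒▒▒▓▓
           ┃┃       ░░░░░░░▒▒▒▒▒▒▒▓▓
           ┃┃       ░░░░░░░▒▒▒▒▒▒▒▓▓
           ┃┃       ░░░░░░░▒▒▒▒▒▒▒▓▓
           ┃┃       ░░░░░░░▒▒▒▒▒▒▒▓▓
           ┃┃       ░░░░░░░▒▒▒▒▒▒▒▓▓
           ┃┗━━━━━━━━━━━━━━━━━━━━━━━
           ┃....##.┃│ 1 │ 2 │ 3 │ - 
           ┃.......┗━━━━━━━━━━━━━━━━
           ┃........................


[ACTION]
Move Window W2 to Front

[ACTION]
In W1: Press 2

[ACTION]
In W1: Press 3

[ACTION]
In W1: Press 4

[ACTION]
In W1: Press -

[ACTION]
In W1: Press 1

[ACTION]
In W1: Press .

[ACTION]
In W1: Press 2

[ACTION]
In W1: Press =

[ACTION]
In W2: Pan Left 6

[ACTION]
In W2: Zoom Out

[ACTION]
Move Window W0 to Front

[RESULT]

            ┏━━━━━━━━━━━━━━━━━━━━━━━
           ┏━━━━━━━━━━━━━━━━━━━━━━━━
           ┃ MapNavigator           
           ┠────────────────────────
           ┃........................
           ┃.~......................
           ┃........................
           ┃........................
           ┃........................
           ┃........................
           ┃.................@......
           ┃....#..............♣....
           ┃....##..................
           ┃........................
           ┃........................


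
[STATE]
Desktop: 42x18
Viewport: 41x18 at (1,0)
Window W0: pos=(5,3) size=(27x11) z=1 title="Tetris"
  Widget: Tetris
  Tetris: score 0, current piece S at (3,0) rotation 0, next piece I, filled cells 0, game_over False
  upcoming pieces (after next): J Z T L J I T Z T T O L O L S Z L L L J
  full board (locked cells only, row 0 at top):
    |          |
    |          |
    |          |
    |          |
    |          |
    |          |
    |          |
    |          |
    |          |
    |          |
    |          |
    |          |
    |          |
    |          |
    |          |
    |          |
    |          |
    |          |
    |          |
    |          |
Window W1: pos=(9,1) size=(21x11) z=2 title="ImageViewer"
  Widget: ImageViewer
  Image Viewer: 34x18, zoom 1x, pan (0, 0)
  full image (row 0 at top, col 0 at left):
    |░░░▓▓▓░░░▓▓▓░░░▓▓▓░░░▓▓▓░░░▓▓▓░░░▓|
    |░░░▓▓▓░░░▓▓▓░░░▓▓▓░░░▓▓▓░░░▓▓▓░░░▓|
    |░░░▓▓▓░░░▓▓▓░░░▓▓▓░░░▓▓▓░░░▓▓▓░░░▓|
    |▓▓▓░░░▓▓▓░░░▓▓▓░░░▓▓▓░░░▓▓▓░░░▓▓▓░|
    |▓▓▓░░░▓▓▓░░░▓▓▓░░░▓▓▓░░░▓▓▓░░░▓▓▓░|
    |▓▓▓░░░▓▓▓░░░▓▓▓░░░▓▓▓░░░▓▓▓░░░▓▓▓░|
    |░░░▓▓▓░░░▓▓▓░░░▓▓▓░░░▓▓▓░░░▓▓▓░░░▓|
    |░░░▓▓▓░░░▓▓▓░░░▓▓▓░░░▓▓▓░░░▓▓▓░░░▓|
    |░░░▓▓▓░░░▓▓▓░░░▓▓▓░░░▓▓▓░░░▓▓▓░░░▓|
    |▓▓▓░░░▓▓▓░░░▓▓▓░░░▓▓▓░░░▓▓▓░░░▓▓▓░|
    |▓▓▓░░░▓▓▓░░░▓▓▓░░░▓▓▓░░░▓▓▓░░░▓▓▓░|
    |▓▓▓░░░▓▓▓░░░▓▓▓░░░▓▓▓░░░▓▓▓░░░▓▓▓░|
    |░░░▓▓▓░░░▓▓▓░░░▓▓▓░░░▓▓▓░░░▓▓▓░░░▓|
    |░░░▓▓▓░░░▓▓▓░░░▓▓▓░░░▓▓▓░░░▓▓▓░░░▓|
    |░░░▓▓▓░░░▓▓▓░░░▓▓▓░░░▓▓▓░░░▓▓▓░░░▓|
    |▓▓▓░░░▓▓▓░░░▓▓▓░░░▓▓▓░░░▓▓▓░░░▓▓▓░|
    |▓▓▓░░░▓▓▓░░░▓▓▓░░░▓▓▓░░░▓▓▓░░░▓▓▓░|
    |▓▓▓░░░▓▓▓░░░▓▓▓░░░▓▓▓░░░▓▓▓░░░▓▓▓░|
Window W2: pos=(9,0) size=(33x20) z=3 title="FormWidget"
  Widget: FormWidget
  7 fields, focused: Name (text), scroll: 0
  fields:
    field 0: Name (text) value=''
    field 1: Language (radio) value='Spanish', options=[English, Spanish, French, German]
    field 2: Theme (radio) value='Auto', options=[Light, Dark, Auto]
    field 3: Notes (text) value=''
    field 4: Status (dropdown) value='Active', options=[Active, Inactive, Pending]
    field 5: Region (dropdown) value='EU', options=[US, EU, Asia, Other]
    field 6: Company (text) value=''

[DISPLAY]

        ┏━━━━━━━━━━━━━━━━━━━━━━━━━━━━━━━┓
        ┃ FormWidget                    ┃
        ┠───────────────────────────────┨
    ┏━━━┃> Name:       [               ]┃
    ┃ Te┃  Language:   ( ) English  (●) ┃
    ┠───┃  Theme:      ( ) Light  ( ) Da┃
    ┃   ┃  Notes:      [               ]┃
    ┃   ┃  Status:     [Active        ▼]┃
    ┃   ┃  Region:     [EU            ▼]┃
    ┃   ┃  Company:    [               ]┃
    ┃   ┃                               ┃
    ┃   ┃                               ┃
    ┃   ┃                               ┃
    ┗━━━┃                               ┃
        ┃                               ┃
        ┃                               ┃
        ┃                               ┃
        ┃                               ┃


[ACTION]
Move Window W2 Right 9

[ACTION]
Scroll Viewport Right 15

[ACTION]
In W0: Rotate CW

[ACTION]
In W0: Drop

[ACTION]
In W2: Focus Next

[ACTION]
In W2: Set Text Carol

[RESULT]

        ┏━━━━━━━━━━━━━━━━━━━━━━━━━━━━━━━┓
        ┃ FormWidget                    ┃
        ┠───────────────────────────────┨
    ┏━━━┃  Name:       [               ]┃
    ┃ Te┃> Language:   ( ) English  (●) ┃
    ┠───┃  Theme:      ( ) Light  ( ) Da┃
    ┃   ┃  Notes:      [               ]┃
    ┃   ┃  Status:     [Active        ▼]┃
    ┃   ┃  Region:     [EU            ▼]┃
    ┃   ┃  Company:    [               ]┃
    ┃   ┃                               ┃
    ┃   ┃                               ┃
    ┃   ┃                               ┃
    ┗━━━┃                               ┃
        ┃                               ┃
        ┃                               ┃
        ┃                               ┃
        ┃                               ┃
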